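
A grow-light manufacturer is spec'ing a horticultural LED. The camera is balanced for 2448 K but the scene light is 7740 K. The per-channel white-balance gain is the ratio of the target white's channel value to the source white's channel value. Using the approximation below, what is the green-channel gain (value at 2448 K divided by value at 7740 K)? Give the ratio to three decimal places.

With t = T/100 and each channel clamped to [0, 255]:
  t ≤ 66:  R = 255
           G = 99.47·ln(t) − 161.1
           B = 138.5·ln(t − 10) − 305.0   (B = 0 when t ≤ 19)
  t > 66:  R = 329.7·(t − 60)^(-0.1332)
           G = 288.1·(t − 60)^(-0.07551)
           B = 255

At 7740 K (t = 77.4):
  G = 288.1·(77.4 − 60)^(-0.07551) = 288.1·17.4^(-0.07551) = 288.1·0.80598 = 232.204.
At 2448 K (t = 24.48):
  G = 99.47·ln 24.48 − 161.1 = 99.47·3.1979 − 161.1 = 156.991.
Gain = 156.991 / 232.204 = 0.6761 → 0.676.

0.676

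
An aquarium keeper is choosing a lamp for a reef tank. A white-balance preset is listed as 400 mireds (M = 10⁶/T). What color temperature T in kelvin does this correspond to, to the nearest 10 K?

2500 K

T = 10⁶ / 400 = 2500.00 K → 2500 K.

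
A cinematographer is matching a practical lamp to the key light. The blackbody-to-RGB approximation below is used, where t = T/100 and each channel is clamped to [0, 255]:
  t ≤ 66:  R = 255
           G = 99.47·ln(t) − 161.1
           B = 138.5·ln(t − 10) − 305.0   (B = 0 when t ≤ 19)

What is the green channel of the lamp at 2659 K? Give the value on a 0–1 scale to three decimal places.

t = 2659/100 = 26.59; the t ≤ 66 branch applies.
G = 99.47·ln 26.59 − 161.1 = 99.47·3.2805 − 161.1 = 165.215.
On a 0–1 scale: 165.215/255 = 0.6479 → 0.648.

0.648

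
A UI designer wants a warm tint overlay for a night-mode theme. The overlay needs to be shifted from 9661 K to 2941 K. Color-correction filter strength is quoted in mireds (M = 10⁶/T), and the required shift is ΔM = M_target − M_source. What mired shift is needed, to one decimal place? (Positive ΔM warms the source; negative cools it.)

+236.5 mireds

M_source = 10⁶/9661 = 103.509; M_target = 10⁶/2941 = 340.020.
ΔM = 340.020 − 103.509 = 236.511 → +236.5 mireds, a warming shift.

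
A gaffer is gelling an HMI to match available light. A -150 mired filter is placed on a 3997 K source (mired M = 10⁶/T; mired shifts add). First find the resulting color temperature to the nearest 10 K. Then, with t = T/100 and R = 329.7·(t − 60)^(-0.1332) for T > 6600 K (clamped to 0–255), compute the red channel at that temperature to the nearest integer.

M_in = 10⁶/3997 = 250.19; M_out = 250.19 + (-150) = 100.19.
T_out = 10⁶/100.19 = 9981.3 K → 9980 K; t = 99.8.
R = 329.7·(99.8 − 60)^(-0.1332) = 329.7·39.8^(-0.1332) = 329.7·0.61220 = 201.843.
Rounded: 202.

202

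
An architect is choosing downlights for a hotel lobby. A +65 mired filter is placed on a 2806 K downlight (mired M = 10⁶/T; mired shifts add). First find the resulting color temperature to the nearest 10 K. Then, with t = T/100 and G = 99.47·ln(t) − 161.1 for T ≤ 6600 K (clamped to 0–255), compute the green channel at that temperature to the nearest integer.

M_in = 10⁶/2806 = 356.38; M_out = 356.38 + (+65) = 421.38.
T_out = 10⁶/421.38 = 2373.2 K → 2370 K; t = 23.7.
G = 99.47·ln 23.7 − 161.1 = 99.47·3.1655 − 161.1 = 153.770.
Rounded: 154.

154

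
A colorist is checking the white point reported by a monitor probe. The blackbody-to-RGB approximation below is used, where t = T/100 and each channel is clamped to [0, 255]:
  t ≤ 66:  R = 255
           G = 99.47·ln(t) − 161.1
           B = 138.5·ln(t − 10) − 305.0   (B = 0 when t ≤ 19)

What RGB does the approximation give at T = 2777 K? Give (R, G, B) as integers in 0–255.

(255, 170, 94)

t = 2777/100 = 27.77; the t ≤ 66 branch applies.
R = 255 by definition for t ≤ 66.
G = 99.47·ln 27.77 − 161.1 = 99.47·3.3240 − 161.1 = 169.534.
B = 138.5·ln(27.77 − 10) − 305.0 = 138.5·ln 17.77 − 305.0 = 138.5·2.8775 − 305.0 = 93.535.
Rounded: (255, 170, 94).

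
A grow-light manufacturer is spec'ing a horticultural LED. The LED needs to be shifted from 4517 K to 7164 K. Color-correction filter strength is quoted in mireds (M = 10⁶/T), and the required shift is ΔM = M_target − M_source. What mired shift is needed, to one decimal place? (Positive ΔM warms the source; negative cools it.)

-81.8 mireds

M_source = 10⁶/4517 = 221.386; M_target = 10⁶/7164 = 139.587.
ΔM = 139.587 − 221.386 = -81.799 → -81.8 mireds, a cooling shift.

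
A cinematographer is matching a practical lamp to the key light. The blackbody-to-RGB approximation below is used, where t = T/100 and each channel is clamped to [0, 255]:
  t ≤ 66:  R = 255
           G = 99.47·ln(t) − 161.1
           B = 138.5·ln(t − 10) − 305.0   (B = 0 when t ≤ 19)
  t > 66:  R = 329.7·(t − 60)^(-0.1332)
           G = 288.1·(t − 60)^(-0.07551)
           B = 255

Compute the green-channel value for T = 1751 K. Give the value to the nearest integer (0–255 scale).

124

t = 1751/100 = 17.51; the t ≤ 66 branch applies.
G = 99.47·ln 17.51 − 161.1 = 99.47·2.8628 − 161.1 = 123.660.
Rounded: 124.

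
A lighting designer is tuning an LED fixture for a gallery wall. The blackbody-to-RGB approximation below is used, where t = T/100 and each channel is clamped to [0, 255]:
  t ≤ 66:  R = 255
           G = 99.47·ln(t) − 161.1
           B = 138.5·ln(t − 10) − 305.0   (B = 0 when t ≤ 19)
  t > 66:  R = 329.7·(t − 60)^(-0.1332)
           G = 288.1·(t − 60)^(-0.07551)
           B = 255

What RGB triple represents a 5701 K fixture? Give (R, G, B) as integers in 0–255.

t = 5701/100 = 57.01; the t ≤ 66 branch applies.
R = 255 by definition for t ≤ 66.
G = 99.47·ln 57.01 − 161.1 = 99.47·4.0432 − 161.1 = 241.080.
B = 138.5·ln(57.01 − 10) − 305.0 = 138.5·ln 47.01 − 305.0 = 138.5·3.8504 − 305.0 = 228.275.
Rounded: (255, 241, 228).

(255, 241, 228)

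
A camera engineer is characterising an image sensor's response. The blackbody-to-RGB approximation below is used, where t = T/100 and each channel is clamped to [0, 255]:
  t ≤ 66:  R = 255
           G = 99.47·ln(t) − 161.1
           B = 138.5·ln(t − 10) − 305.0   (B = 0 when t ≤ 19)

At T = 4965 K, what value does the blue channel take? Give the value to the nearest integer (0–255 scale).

205

t = 4965/100 = 49.65; the t ≤ 66 branch applies.
B = 138.5·ln(49.65 − 10) − 305.0 = 138.5·ln 39.65 − 305.0 = 138.5·3.6801 − 305.0 = 204.693.
Rounded: 205.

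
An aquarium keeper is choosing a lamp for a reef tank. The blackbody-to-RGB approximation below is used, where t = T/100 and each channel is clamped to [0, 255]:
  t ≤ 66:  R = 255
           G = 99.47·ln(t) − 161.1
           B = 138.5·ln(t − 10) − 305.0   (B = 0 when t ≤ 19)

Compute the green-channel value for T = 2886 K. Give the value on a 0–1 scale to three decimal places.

t = 2886/100 = 28.86; the t ≤ 66 branch applies.
G = 99.47·ln 28.86 − 161.1 = 99.47·3.3625 − 161.1 = 173.364.
On a 0–1 scale: 173.364/255 = 0.6799 → 0.680.

0.680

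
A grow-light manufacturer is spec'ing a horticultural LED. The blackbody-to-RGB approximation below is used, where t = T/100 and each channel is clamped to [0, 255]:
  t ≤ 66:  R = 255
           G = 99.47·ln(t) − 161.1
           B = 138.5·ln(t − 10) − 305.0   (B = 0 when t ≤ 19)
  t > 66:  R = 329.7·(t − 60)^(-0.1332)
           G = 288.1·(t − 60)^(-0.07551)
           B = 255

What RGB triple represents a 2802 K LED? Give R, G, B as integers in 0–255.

R=255, G=170, B=95

t = 2802/100 = 28.02; the t ≤ 66 branch applies.
R = 255 by definition for t ≤ 66.
G = 99.47·ln 28.02 − 161.1 = 99.47·3.3329 − 161.1 = 170.425.
B = 138.5·ln(28.02 − 10) − 305.0 = 138.5·ln 18.02 − 305.0 = 138.5·2.8915 − 305.0 = 95.470.
Rounded: (255, 170, 95).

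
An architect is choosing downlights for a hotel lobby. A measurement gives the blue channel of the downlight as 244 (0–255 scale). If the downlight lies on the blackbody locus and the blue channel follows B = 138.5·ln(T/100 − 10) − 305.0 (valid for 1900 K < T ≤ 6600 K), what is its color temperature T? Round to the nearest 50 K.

ln(t − 10) = (244 + 305.0) / 138.5 = 3.9639.
t − 10 = e^3.9639 = 52.662, so t = 62.662.
T = 100·t = 6266 K → 6250 K to the nearest 50 K.

6250 K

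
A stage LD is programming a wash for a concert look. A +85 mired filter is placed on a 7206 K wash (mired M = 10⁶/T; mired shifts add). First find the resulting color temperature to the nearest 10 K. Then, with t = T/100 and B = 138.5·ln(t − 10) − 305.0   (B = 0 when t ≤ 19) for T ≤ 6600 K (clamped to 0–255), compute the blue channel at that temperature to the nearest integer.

M_in = 10⁶/7206 = 138.77; M_out = 138.77 + (+85) = 223.77.
T_out = 10⁶/223.77 = 4468.8 K → 4470 K; t = 44.7.
B = 138.5·ln(44.7 − 10) − 305.0 = 138.5·ln 34.7 − 305.0 = 138.5·3.5467 − 305.0 = 186.223.
Rounded: 186.

186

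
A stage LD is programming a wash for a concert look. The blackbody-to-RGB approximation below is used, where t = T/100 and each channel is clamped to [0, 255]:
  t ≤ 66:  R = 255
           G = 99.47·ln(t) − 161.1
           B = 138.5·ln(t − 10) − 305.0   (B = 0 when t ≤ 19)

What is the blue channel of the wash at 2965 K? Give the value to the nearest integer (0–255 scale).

107

t = 2965/100 = 29.65; the t ≤ 66 branch applies.
B = 138.5·ln(29.65 − 10) − 305.0 = 138.5·ln 19.65 − 305.0 = 138.5·2.9781 − 305.0 = 107.464.
Rounded: 107.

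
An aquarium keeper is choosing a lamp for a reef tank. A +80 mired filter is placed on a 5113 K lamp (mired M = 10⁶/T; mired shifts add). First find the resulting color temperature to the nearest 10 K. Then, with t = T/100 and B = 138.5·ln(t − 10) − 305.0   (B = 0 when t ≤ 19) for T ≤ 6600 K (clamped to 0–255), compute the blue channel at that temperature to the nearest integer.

M_in = 10⁶/5113 = 195.58; M_out = 195.58 + (+80) = 275.58.
T_out = 10⁶/275.58 = 3628.7 K → 3630 K; t = 36.3.
B = 138.5·ln(36.3 − 10) − 305.0 = 138.5·ln 26.3 − 305.0 = 138.5·3.2696 − 305.0 = 147.835.
Rounded: 148.

148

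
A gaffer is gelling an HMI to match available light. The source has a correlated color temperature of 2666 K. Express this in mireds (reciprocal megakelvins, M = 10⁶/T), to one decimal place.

M = 10⁶ / 2666 = 375.094 → 375.1 mireds.

375.1 mireds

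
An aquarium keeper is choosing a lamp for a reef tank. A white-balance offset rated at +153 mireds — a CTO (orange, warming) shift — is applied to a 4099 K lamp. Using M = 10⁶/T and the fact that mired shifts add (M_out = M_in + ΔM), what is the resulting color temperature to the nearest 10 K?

M_in = 10⁶/4099 = 243.96 mireds.
M_out = 243.96 + (+153) = 396.96 mireds.
T_out = 10⁶/396.96 = 2519.1 K → 2520 K.

2520 K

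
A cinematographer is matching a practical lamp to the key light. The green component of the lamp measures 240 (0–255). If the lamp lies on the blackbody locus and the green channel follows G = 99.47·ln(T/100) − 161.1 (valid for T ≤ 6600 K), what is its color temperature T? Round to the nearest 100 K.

ln t = (240 + 161.1) / 99.47 = 4.0324.
t = e^4.0324 = 56.394.
T = 100·t = 5639 K → 5600 K to the nearest 100 K.

5600 K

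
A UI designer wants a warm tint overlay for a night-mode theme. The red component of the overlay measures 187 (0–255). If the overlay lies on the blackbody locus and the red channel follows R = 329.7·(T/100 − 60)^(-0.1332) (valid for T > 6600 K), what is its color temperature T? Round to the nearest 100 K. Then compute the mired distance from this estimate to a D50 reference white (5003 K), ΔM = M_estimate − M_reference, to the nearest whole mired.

-124 mireds

(t − 60)^(-0.1332) = 187/329.7 = 0.56718.
t − 60 = 0.56718^(1/-0.1332) = 0.56718^(-7.508) = 70.620, so t = 130.620.
T = 100·t = 13062 K → 13100 K to the nearest 100 K.
M_estimate = 10⁶/13100 = 76.34; M_reference = 10⁶/5003 = 199.88.
ΔM = 76.34 − 199.88 = -123.54 → -124 mireds.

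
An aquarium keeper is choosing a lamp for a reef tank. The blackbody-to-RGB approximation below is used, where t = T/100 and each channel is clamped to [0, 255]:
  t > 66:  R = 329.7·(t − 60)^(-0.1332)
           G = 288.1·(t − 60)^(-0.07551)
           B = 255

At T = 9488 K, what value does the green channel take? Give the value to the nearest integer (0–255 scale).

t = 9488/100 = 94.88; the t > 66 branch applies.
G = 288.1·(94.88 − 60)^(-0.07551) = 288.1·34.88^(-0.07551) = 288.1·0.76475 = 220.325.
Rounded: 220.

220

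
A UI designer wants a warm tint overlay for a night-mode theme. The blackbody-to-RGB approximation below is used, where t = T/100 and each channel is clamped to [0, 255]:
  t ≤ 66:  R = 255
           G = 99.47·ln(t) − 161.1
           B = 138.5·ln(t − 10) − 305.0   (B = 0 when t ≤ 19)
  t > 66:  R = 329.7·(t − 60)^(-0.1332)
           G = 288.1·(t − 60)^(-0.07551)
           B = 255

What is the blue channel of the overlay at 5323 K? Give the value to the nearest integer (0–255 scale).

217

t = 5323/100 = 53.23; the t ≤ 66 branch applies.
B = 138.5·ln(53.23 − 10) − 305.0 = 138.5·ln 43.23 − 305.0 = 138.5·3.7665 − 305.0 = 216.665.
Rounded: 217.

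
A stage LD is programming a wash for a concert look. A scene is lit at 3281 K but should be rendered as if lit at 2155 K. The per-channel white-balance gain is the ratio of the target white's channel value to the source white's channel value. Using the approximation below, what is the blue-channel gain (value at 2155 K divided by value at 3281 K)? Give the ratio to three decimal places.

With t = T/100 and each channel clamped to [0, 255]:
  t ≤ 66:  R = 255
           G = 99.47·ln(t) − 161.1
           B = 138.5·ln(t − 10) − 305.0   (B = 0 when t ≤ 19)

At 3281 K (t = 32.81):
  B = 138.5·ln(32.81 − 10) − 305.0 = 138.5·ln 22.81 − 305.0 = 138.5·3.1272 − 305.0 = 128.117.
At 2155 K (t = 21.55):
  B = 138.5·ln(21.55 − 10) − 305.0 = 138.5·ln 11.55 − 305.0 = 138.5·2.4467 − 305.0 = 33.866.
Gain = 33.866 / 128.117 = 0.2643 → 0.264.

0.264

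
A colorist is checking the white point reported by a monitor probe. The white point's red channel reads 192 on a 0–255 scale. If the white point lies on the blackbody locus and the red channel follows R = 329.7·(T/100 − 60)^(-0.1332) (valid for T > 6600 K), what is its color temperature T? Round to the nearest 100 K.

11800 K

(t − 60)^(-0.1332) = 192/329.7 = 0.58235.
t − 60 = 0.58235^(1/-0.1332) = 0.58235^(-7.508) = 57.929, so t = 117.929.
T = 100·t = 11793 K → 11800 K to the nearest 100 K.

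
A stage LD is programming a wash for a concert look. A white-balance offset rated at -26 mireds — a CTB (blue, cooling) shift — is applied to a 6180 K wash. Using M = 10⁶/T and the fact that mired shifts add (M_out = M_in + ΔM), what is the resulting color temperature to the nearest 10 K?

M_in = 10⁶/6180 = 161.81 mireds.
M_out = 161.81 + (-26) = 135.81 mireds.
T_out = 10⁶/135.81 = 7363.1 K → 7360 K.

7360 K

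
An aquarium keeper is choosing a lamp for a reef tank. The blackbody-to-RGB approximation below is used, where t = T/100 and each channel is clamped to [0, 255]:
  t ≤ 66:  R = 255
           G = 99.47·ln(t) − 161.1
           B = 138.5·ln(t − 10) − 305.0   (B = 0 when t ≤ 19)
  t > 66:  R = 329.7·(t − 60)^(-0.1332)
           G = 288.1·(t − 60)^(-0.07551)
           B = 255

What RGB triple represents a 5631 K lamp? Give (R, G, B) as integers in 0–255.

(255, 240, 226)

t = 5631/100 = 56.31; the t ≤ 66 branch applies.
R = 255 by definition for t ≤ 66.
G = 99.47·ln 56.31 − 161.1 = 99.47·4.0309 − 161.1 = 239.851.
B = 138.5·ln(56.31 − 10) − 305.0 = 138.5·ln 46.31 − 305.0 = 138.5·3.8354 − 305.0 = 226.197.
Rounded: (255, 240, 226).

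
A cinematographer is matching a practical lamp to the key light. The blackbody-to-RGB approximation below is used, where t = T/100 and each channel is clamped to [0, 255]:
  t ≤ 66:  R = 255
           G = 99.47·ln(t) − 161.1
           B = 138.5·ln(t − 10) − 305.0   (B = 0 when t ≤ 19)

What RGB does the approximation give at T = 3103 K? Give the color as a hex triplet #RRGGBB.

t = 3103/100 = 31.03; the t ≤ 66 branch applies.
R = 255 by definition for t ≤ 66.
G = 99.47·ln 31.03 − 161.1 = 99.47·3.4350 − 161.1 = 180.575.
B = 138.5·ln(31.03 − 10) − 305.0 = 138.5·ln 21.03 − 305.0 = 138.5·3.0459 − 305.0 = 116.864.
Rounded: (255, 181, 117).
In hex: #FFB575.

#FFB575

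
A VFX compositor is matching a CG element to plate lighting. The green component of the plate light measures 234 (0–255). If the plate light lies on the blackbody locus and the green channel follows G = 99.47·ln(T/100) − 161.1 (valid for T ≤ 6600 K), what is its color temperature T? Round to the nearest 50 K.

5300 K

ln t = (234 + 161.1) / 99.47 = 3.9721.
t = e^3.9721 = 53.093.
T = 100·t = 5309 K → 5300 K to the nearest 50 K.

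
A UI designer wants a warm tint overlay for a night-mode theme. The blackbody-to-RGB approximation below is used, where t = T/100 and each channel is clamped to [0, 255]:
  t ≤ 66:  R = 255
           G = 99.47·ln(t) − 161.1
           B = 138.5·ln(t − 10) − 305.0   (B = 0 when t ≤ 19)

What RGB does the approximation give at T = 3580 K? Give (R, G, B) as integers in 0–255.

(255, 195, 145)

t = 3580/100 = 35.8; the t ≤ 66 branch applies.
R = 255 by definition for t ≤ 66.
G = 99.47·ln 35.8 − 161.1 = 99.47·3.5779 − 161.1 = 194.798.
B = 138.5·ln(35.8 − 10) − 305.0 = 138.5·ln 25.8 − 305.0 = 138.5·3.2504 − 305.0 = 145.177.
Rounded: (255, 195, 145).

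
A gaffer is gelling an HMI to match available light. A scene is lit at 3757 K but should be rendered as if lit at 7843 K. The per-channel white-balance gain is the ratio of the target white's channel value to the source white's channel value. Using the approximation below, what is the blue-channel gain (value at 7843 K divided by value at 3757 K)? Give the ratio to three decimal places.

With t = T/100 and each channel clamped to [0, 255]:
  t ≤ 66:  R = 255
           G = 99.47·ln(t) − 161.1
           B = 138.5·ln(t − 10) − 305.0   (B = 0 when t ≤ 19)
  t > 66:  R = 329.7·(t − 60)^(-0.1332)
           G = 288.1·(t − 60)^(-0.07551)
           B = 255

At 3757 K (t = 37.57):
  B = 138.5·ln(37.57 − 10) − 305.0 = 138.5·ln 27.57 − 305.0 = 138.5·3.3167 − 305.0 = 154.367.
At 7843 K (t = 78.43):
  B = 255 by definition for t > 66.
Gain = 255.000 / 154.367 = 1.6519 → 1.652.

1.652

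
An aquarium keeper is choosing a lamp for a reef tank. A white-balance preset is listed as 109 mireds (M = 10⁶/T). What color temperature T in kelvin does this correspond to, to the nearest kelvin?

9174 K

T = 10⁶ / 109 = 9174.31 K → 9174 K.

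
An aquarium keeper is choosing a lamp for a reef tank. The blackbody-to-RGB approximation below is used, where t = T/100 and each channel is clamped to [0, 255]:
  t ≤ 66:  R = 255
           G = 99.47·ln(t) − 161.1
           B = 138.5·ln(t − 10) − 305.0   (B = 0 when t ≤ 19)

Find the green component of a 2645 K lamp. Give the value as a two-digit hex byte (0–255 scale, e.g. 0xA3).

0xA5

t = 2645/100 = 26.45; the t ≤ 66 branch applies.
G = 99.47·ln 26.45 − 161.1 = 99.47·3.2753 − 161.1 = 164.690.
Rounded: 165; in hex, 0xA5.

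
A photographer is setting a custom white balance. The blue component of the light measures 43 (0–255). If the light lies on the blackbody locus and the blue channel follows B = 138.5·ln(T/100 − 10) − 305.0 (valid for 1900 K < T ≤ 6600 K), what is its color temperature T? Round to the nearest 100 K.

2200 K

ln(t − 10) = (43 + 305.0) / 138.5 = 2.5126.
t − 10 = e^2.5126 = 12.337, so t = 22.337.
T = 100·t = 2234 K → 2200 K to the nearest 100 K.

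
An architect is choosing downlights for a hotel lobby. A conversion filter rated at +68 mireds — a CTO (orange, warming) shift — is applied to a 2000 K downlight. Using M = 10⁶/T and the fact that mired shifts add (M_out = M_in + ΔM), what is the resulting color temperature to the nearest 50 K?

M_in = 10⁶/2000 = 500.00 mireds.
M_out = 500.00 + (+68) = 568.00 mireds.
T_out = 10⁶/568.00 = 1760.6 K → 1750 K.

1750 K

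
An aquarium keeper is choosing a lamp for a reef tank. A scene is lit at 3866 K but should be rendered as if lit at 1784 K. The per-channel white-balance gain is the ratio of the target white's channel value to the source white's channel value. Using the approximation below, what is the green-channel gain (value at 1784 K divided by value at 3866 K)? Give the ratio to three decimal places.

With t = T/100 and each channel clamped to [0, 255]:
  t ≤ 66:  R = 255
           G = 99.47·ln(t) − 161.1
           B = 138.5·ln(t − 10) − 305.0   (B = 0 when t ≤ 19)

0.620

At 3866 K (t = 38.66):
  G = 99.47·ln 38.66 − 161.1 = 99.47·3.6548 − 161.1 = 202.444.
At 1784 K (t = 17.84):
  G = 99.47·ln 17.84 − 161.1 = 99.47·2.8814 − 161.1 = 125.517.
Gain = 125.517 / 202.444 = 0.6200 → 0.620.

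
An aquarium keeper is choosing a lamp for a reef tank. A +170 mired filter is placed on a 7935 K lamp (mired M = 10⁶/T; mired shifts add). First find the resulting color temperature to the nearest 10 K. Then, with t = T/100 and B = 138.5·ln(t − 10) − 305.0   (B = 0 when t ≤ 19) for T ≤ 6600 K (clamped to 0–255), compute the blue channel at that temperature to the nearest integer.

M_in = 10⁶/7935 = 126.02; M_out = 126.02 + (+170) = 296.02.
T_out = 10⁶/296.02 = 3378.1 K → 3380 K; t = 33.8.
B = 138.5·ln(33.8 − 10) − 305.0 = 138.5·ln 23.8 − 305.0 = 138.5·3.1697 − 305.0 = 134.001.
Rounded: 134.

134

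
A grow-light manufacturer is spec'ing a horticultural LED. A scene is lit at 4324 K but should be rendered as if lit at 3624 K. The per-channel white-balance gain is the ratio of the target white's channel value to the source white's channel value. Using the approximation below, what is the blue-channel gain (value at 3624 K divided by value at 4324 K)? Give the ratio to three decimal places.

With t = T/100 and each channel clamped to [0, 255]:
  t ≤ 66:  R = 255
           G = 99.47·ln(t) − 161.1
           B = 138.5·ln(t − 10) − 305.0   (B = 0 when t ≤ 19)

At 4324 K (t = 43.24):
  B = 138.5·ln(43.24 − 10) − 305.0 = 138.5·ln 33.24 − 305.0 = 138.5·3.5038 − 305.0 = 180.270.
At 3624 K (t = 36.24):
  B = 138.5·ln(36.24 − 10) − 305.0 = 138.5·ln 26.24 − 305.0 = 138.5·3.2673 − 305.0 = 147.519.
Gain = 147.519 / 180.270 = 0.8183 → 0.818.

0.818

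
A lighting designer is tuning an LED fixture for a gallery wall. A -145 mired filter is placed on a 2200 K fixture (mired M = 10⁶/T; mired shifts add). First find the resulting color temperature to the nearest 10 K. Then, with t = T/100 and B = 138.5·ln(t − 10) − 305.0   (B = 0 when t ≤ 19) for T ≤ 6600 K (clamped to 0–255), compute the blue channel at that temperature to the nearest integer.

M_in = 10⁶/2200 = 454.55; M_out = 454.55 + (-145) = 309.55.
T_out = 10⁶/309.55 = 3230.5 K → 3230 K; t = 32.3.
B = 138.5·ln(32.3 − 10) − 305.0 = 138.5·ln 22.3 − 305.0 = 138.5·3.1046 − 305.0 = 124.985.
Rounded: 125.

125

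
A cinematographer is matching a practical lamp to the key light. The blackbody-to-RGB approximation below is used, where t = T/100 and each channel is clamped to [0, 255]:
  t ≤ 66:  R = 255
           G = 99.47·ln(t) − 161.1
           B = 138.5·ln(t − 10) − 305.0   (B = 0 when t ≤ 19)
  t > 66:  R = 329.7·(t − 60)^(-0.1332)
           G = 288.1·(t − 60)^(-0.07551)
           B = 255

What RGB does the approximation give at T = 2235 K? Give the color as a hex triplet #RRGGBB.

t = 2235/100 = 22.35; the t ≤ 66 branch applies.
R = 255 by definition for t ≤ 66.
G = 99.47·ln 22.35 − 161.1 = 99.47·3.1068 − 161.1 = 147.936.
B = 138.5·ln(22.35 − 10) − 305.0 = 138.5·ln 12.35 − 305.0 = 138.5·2.5137 − 305.0 = 43.141.
Rounded: (255, 148, 43).
In hex: #FF942B.

#FF942B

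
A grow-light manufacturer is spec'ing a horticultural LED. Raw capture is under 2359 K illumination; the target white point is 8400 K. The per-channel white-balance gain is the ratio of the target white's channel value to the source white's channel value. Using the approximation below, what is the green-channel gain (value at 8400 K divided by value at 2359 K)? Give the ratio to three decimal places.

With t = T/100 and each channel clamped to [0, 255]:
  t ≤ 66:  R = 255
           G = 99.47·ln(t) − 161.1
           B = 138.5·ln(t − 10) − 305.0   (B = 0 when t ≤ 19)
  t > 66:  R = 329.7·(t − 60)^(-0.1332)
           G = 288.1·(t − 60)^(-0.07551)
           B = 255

At 2359 K (t = 23.59):
  G = 99.47·ln 23.59 − 161.1 = 99.47·3.1608 − 161.1 = 153.307.
At 8400 K (t = 84):
  G = 288.1·(84 − 60)^(-0.07551) = 288.1·24^(-0.07551) = 288.1·0.78665 = 226.633.
Gain = 226.633 / 153.307 = 1.4783 → 1.478.

1.478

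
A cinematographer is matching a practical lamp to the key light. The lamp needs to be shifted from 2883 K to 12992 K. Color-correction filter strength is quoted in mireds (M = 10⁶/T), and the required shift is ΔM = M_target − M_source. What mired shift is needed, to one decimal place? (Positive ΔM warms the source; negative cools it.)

-269.9 mireds

M_source = 10⁶/2883 = 346.861; M_target = 10⁶/12992 = 76.970.
ΔM = 76.970 − 346.861 = -269.890 → -269.9 mireds, a cooling shift.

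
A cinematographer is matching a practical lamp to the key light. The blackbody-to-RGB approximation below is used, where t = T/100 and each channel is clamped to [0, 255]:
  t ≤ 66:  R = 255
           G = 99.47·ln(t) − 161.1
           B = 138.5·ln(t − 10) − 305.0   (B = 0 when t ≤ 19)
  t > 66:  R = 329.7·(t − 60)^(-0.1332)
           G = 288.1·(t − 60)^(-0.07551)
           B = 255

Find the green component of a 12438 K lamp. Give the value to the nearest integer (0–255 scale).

t = 12438/100 = 124.38; the t > 66 branch applies.
G = 288.1·(124.38 − 60)^(-0.07551) = 288.1·64.38^(-0.07551) = 288.1·0.73017 = 210.361.
Rounded: 210.

210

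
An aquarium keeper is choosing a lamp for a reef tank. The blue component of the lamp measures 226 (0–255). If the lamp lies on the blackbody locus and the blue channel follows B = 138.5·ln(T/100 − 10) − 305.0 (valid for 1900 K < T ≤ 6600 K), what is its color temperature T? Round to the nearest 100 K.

5600 K

ln(t − 10) = (226 + 305.0) / 138.5 = 3.8339.
t − 10 = e^3.8339 = 46.244, so t = 56.244.
T = 100·t = 5624 K → 5600 K to the nearest 100 K.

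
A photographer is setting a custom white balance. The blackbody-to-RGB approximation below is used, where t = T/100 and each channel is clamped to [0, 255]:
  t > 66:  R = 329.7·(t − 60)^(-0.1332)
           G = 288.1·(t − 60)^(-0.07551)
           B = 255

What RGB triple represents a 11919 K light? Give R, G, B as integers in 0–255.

R=191, G=212, B=255

t = 11919/100 = 119.19; the t > 66 branch applies.
R = 329.7·(119.19 − 60)^(-0.1332) = 329.7·59.19^(-0.1332) = 329.7·0.58068 = 191.450.
G = 288.1·(119.19 − 60)^(-0.07551) = 288.1·59.19^(-0.07551) = 288.1·0.73481 = 211.700.
B = 255 by definition for t > 66.
Rounded: (191, 212, 255).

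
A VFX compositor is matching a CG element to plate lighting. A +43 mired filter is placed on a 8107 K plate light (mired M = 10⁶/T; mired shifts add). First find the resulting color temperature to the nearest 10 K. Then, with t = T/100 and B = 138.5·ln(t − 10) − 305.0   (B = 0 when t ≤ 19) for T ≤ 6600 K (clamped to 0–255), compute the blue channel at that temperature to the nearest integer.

237

M_in = 10⁶/8107 = 123.35; M_out = 123.35 + (+43) = 166.35.
T_out = 10⁶/166.35 = 6011.4 K → 6010 K; t = 60.1.
B = 138.5·ln(60.1 − 10) − 305.0 = 138.5·ln 50.1 − 305.0 = 138.5·3.9140 − 305.0 = 237.092.
Rounded: 237.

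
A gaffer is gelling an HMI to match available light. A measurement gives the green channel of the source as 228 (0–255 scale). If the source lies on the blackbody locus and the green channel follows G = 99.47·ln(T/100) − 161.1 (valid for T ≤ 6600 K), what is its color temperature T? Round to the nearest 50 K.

ln t = (228 + 161.1) / 99.47 = 3.9117.
t = e^3.9117 = 49.985.
T = 100·t = 4999 K → 5000 K to the nearest 50 K.

5000 K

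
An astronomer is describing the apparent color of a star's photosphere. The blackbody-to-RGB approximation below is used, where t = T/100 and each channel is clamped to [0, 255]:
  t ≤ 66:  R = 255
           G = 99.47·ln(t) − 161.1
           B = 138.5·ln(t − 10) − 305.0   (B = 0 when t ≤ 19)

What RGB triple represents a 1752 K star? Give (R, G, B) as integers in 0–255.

(255, 124, 0)

t = 1752/100 = 17.52; the t ≤ 66 branch applies.
R = 255 by definition for t ≤ 66.
G = 99.47·ln 17.52 − 161.1 = 99.47·2.8633 − 161.1 = 123.717.
t = 17.52 ≤ 19, so B = 0.
Rounded: (255, 124, 0).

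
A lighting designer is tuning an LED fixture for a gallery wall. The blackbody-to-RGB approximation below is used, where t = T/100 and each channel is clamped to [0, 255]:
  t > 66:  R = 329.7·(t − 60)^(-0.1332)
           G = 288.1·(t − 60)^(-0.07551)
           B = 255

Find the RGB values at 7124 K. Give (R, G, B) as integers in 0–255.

(239, 240, 255)

t = 7124/100 = 71.24; the t > 66 branch applies.
R = 329.7·(71.24 − 60)^(-0.1332) = 329.7·11.24^(-0.1332) = 329.7·0.72450 = 238.867.
G = 288.1·(71.24 − 60)^(-0.07551) = 288.1·11.24^(-0.07551) = 288.1·0.83302 = 239.994.
B = 255 by definition for t > 66.
Rounded: (239, 240, 255).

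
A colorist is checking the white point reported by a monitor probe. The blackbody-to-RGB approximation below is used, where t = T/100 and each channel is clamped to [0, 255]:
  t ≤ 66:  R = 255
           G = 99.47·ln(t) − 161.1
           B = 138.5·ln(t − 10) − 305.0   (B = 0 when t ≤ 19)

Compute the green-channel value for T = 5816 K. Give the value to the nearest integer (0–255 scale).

t = 5816/100 = 58.16; the t ≤ 66 branch applies.
G = 99.47·ln 58.16 − 161.1 = 99.47·4.0632 − 161.1 = 243.066.
Rounded: 243.

243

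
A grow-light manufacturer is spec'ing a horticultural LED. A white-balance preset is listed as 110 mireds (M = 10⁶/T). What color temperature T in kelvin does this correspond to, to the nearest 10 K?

T = 10⁶ / 110 = 9090.91 K → 9090 K.

9090 K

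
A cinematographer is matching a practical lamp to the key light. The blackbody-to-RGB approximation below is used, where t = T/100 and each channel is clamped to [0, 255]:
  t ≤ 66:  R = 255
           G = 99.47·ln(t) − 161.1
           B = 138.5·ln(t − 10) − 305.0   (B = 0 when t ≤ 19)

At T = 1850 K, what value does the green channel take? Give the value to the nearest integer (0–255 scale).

t = 1850/100 = 18.5; the t ≤ 66 branch applies.
G = 99.47·ln 18.5 − 161.1 = 99.47·2.9178 − 161.1 = 129.131.
Rounded: 129.

129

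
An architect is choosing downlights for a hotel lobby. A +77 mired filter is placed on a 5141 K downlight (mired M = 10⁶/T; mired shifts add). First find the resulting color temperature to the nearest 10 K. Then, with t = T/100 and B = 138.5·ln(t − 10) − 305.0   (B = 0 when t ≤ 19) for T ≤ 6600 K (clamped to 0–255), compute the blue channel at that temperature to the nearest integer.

150

M_in = 10⁶/5141 = 194.51; M_out = 194.51 + (+77) = 271.51.
T_out = 10⁶/271.51 = 3683.0 K → 3680 K; t = 36.8.
B = 138.5·ln(36.8 − 10) − 305.0 = 138.5·ln 26.8 − 305.0 = 138.5·3.2884 − 305.0 = 150.444.
Rounded: 150.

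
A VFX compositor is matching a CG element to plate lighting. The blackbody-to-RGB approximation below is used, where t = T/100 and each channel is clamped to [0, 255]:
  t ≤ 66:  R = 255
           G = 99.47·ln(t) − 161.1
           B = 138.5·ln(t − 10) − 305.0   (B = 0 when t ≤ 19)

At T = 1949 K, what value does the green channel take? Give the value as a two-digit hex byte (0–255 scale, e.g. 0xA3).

t = 1949/100 = 19.49; the t ≤ 66 branch applies.
G = 99.47·ln 19.49 − 161.1 = 99.47·2.9699 − 161.1 = 134.316.
Rounded: 134; in hex, 0x86.

0x86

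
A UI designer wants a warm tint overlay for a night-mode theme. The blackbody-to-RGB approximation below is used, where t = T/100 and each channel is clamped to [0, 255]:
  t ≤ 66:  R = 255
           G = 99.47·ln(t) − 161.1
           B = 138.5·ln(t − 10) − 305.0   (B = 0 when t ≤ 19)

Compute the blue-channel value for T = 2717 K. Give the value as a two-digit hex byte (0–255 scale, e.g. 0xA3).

t = 2717/100 = 27.17; the t ≤ 66 branch applies.
B = 138.5·ln(27.17 − 10) − 305.0 = 138.5·ln 17.17 − 305.0 = 138.5·2.8432 − 305.0 = 88.778.
Rounded: 89; in hex, 0x59.

0x59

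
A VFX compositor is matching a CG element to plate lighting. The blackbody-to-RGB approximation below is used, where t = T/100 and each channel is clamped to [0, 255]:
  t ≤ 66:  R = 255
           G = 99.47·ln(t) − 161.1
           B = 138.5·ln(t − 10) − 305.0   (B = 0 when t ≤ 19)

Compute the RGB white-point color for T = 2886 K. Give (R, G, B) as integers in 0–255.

(255, 173, 102)

t = 2886/100 = 28.86; the t ≤ 66 branch applies.
R = 255 by definition for t ≤ 66.
G = 99.47·ln 28.86 − 161.1 = 99.47·3.3625 − 161.1 = 173.364.
B = 138.5·ln(28.86 − 10) − 305.0 = 138.5·ln 18.86 − 305.0 = 138.5·2.9370 − 305.0 = 101.780.
Rounded: (255, 173, 102).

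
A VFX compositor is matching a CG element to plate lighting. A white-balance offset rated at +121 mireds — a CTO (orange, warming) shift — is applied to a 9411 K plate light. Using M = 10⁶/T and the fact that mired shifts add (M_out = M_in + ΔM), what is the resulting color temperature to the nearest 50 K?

M_in = 10⁶/9411 = 106.26 mireds.
M_out = 106.26 + (+121) = 227.26 mireds.
T_out = 10⁶/227.26 = 4400.3 K → 4400 K.

4400 K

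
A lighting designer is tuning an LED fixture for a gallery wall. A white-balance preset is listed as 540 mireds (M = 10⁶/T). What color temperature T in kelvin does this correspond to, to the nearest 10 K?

T = 10⁶ / 540 = 1851.85 K → 1850 K.

1850 K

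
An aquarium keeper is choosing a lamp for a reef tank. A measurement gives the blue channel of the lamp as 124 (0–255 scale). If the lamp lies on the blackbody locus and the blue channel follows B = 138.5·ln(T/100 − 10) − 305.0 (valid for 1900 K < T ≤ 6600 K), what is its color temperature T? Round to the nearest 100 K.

ln(t − 10) = (124 + 305.0) / 138.5 = 3.0975.
t − 10 = e^3.0975 = 22.142, so t = 32.142.
T = 100·t = 3214 K → 3200 K to the nearest 100 K.

3200 K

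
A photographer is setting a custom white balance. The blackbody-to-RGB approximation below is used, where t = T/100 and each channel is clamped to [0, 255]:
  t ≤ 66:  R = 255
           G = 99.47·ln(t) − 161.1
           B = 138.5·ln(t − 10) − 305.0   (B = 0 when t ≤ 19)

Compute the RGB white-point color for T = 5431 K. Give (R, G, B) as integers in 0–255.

t = 5431/100 = 54.31; the t ≤ 66 branch applies.
R = 255 by definition for t ≤ 66.
G = 99.47·ln 54.31 − 161.1 = 99.47·3.9947 − 161.1 = 236.254.
B = 138.5·ln(54.31 − 10) − 305.0 = 138.5·ln 44.31 − 305.0 = 138.5·3.7912 − 305.0 = 220.083.
Rounded: (255, 236, 220).

(255, 236, 220)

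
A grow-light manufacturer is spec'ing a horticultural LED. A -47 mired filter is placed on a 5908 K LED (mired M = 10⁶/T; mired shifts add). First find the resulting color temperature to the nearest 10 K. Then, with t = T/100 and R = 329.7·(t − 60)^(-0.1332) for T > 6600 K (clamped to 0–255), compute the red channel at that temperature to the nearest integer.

219

M_in = 10⁶/5908 = 169.26; M_out = 169.26 + (-47) = 122.26.
T_out = 10⁶/122.26 = 8179.2 K → 8180 K; t = 81.8.
R = 329.7·(81.8 − 60)^(-0.1332) = 329.7·21.8^(-0.1332) = 329.7·0.66331 = 218.694.
Rounded: 219.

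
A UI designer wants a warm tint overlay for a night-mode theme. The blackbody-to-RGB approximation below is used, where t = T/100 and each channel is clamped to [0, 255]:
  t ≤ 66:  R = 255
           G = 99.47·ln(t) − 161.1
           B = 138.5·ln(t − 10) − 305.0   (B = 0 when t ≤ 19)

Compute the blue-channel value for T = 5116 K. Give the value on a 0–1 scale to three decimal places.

0.823

t = 5116/100 = 51.16; the t ≤ 66 branch applies.
B = 138.5·ln(51.16 − 10) − 305.0 = 138.5·ln 41.16 − 305.0 = 138.5·3.7175 − 305.0 = 209.869.
On a 0–1 scale: 209.869/255 = 0.8230 → 0.823.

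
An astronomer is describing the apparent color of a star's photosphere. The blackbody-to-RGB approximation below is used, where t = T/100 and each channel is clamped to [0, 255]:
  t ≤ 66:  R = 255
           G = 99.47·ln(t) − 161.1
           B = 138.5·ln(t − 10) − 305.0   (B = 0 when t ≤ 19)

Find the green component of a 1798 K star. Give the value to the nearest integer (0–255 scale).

126

t = 1798/100 = 17.98; the t ≤ 66 branch applies.
G = 99.47·ln 17.98 − 161.1 = 99.47·2.8893 − 161.1 = 126.295.
Rounded: 126.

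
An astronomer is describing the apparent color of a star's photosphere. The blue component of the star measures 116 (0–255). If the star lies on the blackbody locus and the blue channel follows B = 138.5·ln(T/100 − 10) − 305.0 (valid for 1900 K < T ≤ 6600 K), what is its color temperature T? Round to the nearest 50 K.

ln(t − 10) = (116 + 305.0) / 138.5 = 3.0397.
t − 10 = e^3.0397 = 20.899, so t = 30.899.
T = 100·t = 3090 K → 3100 K to the nearest 50 K.

3100 K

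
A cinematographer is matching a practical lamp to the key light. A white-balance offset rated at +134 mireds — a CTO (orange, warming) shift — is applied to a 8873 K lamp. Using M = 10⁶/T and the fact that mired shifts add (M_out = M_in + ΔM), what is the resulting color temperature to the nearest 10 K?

4050 K

M_in = 10⁶/8873 = 112.70 mireds.
M_out = 112.70 + (+134) = 246.70 mireds.
T_out = 10⁶/246.70 = 4053.5 K → 4050 K.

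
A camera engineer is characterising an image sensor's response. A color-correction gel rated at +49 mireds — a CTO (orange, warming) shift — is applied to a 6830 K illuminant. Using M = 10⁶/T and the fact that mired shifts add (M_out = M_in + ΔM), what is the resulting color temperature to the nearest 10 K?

M_in = 10⁶/6830 = 146.41 mireds.
M_out = 146.41 + (+49) = 195.41 mireds.
T_out = 10⁶/195.41 = 5117.4 K → 5120 K.

5120 K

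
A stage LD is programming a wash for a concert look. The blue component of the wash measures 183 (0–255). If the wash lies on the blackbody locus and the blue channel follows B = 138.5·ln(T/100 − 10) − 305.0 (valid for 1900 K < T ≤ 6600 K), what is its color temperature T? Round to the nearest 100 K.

4400 K

ln(t − 10) = (183 + 305.0) / 138.5 = 3.5235.
t − 10 = e^3.5235 = 33.902, so t = 43.902.
T = 100·t = 4390 K → 4400 K to the nearest 100 K.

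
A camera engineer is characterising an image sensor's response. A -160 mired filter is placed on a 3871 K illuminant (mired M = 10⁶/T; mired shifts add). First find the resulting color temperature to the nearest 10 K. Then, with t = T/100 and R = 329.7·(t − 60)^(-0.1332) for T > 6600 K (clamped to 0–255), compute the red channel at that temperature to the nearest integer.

201

M_in = 10⁶/3871 = 258.33; M_out = 258.33 + (-160) = 98.33.
T_out = 10⁶/98.33 = 10169.7 K → 10170 K; t = 101.7.
R = 329.7·(101.7 − 60)^(-0.1332) = 329.7·41.7^(-0.1332) = 329.7·0.60841 = 200.593.
Rounded: 201.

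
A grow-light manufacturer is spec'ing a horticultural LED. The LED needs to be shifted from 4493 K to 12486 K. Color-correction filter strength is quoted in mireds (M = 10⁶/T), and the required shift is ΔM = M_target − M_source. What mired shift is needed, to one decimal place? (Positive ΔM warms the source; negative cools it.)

M_source = 10⁶/4493 = 222.568; M_target = 10⁶/12486 = 80.090.
ΔM = 80.090 − 222.568 = -142.479 → -142.5 mireds, a cooling shift.

-142.5 mireds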